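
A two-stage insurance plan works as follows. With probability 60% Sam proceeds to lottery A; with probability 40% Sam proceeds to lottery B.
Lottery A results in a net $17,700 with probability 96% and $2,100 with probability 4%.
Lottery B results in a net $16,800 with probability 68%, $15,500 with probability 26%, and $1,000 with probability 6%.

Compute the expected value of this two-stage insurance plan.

EV(A) = 0.96 × 17700 + 0.04 × 2100 = 16992 + 84 = 17076
EV(B) = 0.68 × 16800 + 0.26 × 15500 + 0.06 × 1000 = 11424 + 4030 + 60 = 15514
Overall = 0.6 × 17076 + 0.4 × 15514 = 10245.6 + 6205.6 = 16451.2

$16,451.20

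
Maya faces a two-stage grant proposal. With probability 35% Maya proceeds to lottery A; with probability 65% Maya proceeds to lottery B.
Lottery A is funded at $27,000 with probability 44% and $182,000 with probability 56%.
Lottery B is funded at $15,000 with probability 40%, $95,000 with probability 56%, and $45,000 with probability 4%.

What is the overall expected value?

EV(A) = 0.44 × 27000 + 0.56 × 182000 = 11880 + 101920 = 113800
EV(B) = 0.4 × 15000 + 0.56 × 95000 + 0.04 × 45000 = 6000 + 53200 + 1800 = 61000
Overall = 0.35 × 113800 + 0.65 × 61000 = 39830 + 39650 = 79480

$79,480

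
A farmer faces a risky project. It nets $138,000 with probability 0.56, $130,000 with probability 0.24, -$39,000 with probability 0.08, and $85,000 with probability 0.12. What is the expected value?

EV = 0.56 × 138000 + 0.24 × 130000 + 0.08 × (-39000) + 0.12 × 85000 = 77280 + 31200 − 3120 + 10200 = 115560

$115,560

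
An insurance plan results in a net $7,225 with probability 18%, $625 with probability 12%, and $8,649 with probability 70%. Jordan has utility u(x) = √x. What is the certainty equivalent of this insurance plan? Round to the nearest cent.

E[u] = 0.18·√7225 + 0.12·√625 + 0.7·√8649 = 0.18·85 + 0.12·25 + 0.7·93 = 83.4
CE = (83.4)² = 6955.56

$6,955.56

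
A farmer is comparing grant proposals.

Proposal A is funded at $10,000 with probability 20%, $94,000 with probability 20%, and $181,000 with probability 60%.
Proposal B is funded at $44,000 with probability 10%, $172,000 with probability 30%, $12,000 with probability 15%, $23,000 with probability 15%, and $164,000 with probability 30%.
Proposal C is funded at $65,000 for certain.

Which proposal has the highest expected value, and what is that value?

Proposal A = 0.2 × 10000 + 0.2 × 94000 + 0.6 × 181000 = 2000 + 18800 + 108600 = 129400
Proposal B = 0.1 × 44000 + 0.3 × 172000 + 0.15 × 12000 + 0.15 × 23000 + 0.3 × 164000 = 4400 + 51600 + 1800 + 3450 + 49200 = 110450
Proposal C: 65000 (certain)

Proposal A ($129,400)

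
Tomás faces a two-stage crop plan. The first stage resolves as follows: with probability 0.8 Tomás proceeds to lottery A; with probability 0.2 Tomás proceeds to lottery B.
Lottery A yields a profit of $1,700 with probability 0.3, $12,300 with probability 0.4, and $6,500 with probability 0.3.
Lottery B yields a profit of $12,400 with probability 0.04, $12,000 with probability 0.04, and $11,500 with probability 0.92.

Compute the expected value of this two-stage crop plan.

$8,215.20

EV(A) = 0.3 × 1700 + 0.4 × 12300 + 0.3 × 6500 = 510 + 4920 + 1950 = 7380
EV(B) = 0.04 × 12400 + 0.04 × 12000 + 0.92 × 11500 = 496 + 480 + 10580 = 11556
Overall = 0.8 × 7380 + 0.2 × 11556 = 5904 + 2311.2 = 8215.2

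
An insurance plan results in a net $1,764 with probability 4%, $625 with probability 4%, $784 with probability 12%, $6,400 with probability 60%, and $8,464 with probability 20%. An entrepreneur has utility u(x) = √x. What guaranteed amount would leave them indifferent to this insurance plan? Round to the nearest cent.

$5,247.55

E[u] = 0.04·√1764 + 0.04·√625 + 0.12·√784 + 0.6·√6400 + 0.2·√8464 = 0.04·42 + 0.04·25 + 0.12·28 + 0.6·80 + 0.2·92 = 72.44
CE = (72.44)² = 5247.5536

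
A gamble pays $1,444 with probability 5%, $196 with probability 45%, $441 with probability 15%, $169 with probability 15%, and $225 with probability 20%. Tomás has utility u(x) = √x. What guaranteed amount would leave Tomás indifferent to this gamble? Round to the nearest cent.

E[u] = 0.05·√1444 + 0.45·√196 + 0.15·√441 + 0.15·√169 + 0.2·√225 = 0.05·38 + 0.45·14 + 0.15·21 + 0.15·13 + 0.2·15 = 16.3
CE = (16.3)² = 265.69

$265.69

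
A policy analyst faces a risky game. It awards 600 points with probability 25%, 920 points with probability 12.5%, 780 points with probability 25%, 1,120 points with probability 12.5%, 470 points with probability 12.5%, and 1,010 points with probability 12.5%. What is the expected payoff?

785 points

EV = 0.25 × 600 + 0.125 × 920 + 0.25 × 780 + 0.125 × 1120 + 0.125 × 470 + 0.125 × 1010 = 150 + 115 + 195 + 140 + 58.75 + 126.25 = 785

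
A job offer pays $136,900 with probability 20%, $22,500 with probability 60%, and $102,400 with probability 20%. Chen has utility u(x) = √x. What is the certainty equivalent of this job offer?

$51,984

E[u] = 0.2·√136900 + 0.6·√22500 + 0.2·√102400 = 0.2·370 + 0.6·150 + 0.2·320 = 228
CE = (228)² = 51984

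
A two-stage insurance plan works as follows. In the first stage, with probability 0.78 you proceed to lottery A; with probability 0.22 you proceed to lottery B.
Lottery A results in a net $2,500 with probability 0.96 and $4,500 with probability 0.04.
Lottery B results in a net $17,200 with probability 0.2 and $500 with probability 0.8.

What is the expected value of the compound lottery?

EV(A) = 0.96 × 2500 + 0.04 × 4500 = 2400 + 180 = 2580
EV(B) = 0.2 × 17200 + 0.8 × 500 = 3440 + 400 = 3840
Overall = 0.78 × 2580 + 0.22 × 3840 = 2012.4 + 844.8 = 2857.2

$2,857.20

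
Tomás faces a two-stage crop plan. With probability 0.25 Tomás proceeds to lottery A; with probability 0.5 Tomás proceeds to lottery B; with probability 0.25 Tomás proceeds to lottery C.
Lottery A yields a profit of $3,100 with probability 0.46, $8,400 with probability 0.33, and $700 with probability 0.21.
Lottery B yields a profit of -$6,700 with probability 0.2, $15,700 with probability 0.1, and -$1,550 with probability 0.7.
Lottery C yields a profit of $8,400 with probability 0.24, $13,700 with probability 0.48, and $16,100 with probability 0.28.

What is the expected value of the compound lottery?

$3,933.75

EV(A) = 0.46 × 3100 + 0.33 × 8400 + 0.21 × 700 = 1426 + 2772 + 147 = 4345
EV(B) = 0.2 × (-6700) + 0.1 × 15700 + 0.7 × (-1550) = -1340 + 1570 − 1085 = -855
EV(C) = 0.24 × 8400 + 0.48 × 13700 + 0.28 × 16100 = 2016 + 6576 + 4508 = 13100
Overall = 0.25 × 4345 + 0.5 × (-855) + 0.25 × 13100 = 1086.25 − 427.5 + 3275 = 3933.75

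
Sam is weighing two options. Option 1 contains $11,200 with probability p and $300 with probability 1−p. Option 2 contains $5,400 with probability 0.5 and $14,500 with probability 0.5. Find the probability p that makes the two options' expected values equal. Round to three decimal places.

EV(Option 2) = 0.5 × 5400 + 0.5 × 14500 = 2700 + 7250 = 9950
p·11200 + (1−p)·300 = 9950
10900p + 300 = 9950
p = (9950 − 300) / 10900

p = 0.885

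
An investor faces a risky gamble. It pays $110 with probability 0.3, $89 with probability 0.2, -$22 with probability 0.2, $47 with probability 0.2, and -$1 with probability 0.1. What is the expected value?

$55.70

EV = 0.3 × 110 + 0.2 × 89 + 0.2 × (-22) + 0.2 × 47 + 0.1 × (-1) = 33 + 17.8 − 4.4 + 9.4 − 0.1 = 55.7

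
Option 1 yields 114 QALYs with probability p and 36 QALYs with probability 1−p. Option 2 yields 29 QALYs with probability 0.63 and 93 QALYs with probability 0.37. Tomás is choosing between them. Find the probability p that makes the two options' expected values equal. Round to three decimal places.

p = 0.214

EV(Option 2) = 0.63 × 29 + 0.37 × 93 = 18.27 + 34.41 = 52.68
p·114 + (1−p)·36 = 52.68
78p + 36 = 52.68
p = (52.68 − 36) / 78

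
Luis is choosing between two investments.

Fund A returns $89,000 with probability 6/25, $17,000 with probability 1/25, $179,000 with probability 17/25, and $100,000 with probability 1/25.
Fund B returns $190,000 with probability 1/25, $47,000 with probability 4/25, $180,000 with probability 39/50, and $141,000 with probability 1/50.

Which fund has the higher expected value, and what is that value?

Fund B ($158,340)

Fund A = 6/25 × 89000 + 1/25 × 17000 + 17/25 × 179000 + 1/25 × 100000 = 21360 + 680 + 121720 + 4000 = 147760
Fund B = 1/25 × 190000 + 4/25 × 47000 + 39/50 × 180000 + 1/50 × 141000 = 7600 + 7520 + 140400 + 2820 = 158340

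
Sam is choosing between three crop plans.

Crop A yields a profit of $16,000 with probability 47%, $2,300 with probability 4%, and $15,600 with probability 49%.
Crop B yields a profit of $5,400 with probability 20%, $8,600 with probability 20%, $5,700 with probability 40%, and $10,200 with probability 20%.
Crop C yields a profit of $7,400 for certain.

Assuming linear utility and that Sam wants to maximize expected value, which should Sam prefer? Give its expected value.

Crop A ($15,256)

Crop A = 0.47 × 16000 + 0.04 × 2300 + 0.49 × 15600 = 7520 + 92 + 7644 = 15256
Crop B = 0.2 × 5400 + 0.2 × 8600 + 0.4 × 5700 + 0.2 × 10200 = 1080 + 1720 + 2280 + 2040 = 7120
Crop C: 7400 (certain)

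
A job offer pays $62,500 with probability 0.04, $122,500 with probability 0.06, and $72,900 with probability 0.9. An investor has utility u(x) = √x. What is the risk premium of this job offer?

$384

E[u] = 0.04·√62500 + 0.06·√122500 + 0.9·√72900 = 0.04·250 + 0.06·350 + 0.9·270 = 274
CE = (274)² = 75076
Risk premium = EV − CE = 75460 − 75076 = 384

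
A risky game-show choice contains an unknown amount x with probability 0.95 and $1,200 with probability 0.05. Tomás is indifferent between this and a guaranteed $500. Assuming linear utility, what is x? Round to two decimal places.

0.95·x + 0.05·1200 = 500
0.95·x = 500 − 60 = 440
x = 440 / 0.95 = 463.1579

x = $463.16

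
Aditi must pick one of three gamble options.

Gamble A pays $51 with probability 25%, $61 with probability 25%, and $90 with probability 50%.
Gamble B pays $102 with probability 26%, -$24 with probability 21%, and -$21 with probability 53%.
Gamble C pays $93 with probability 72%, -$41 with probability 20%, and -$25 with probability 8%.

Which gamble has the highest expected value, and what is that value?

Gamble A ($73)

Gamble A = 0.25 × 51 + 0.25 × 61 + 0.5 × 90 = 12.75 + 15.25 + 45 = 73
Gamble B = 0.26 × 102 + 0.21 × (-24) + 0.53 × (-21) = 26.52 − 5.04 − 11.13 = 10.35
Gamble C = 0.72 × 93 + 0.2 × (-41) + 0.08 × (-25) = 66.96 − 8.2 − 2 = 56.76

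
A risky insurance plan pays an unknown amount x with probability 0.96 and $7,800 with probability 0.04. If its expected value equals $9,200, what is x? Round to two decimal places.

0.96·x + 0.04·7800 = 9200
0.96·x = 9200 − 312 = 8888
x = 8888 / 0.96 = 9258.3333

x = $9,258.33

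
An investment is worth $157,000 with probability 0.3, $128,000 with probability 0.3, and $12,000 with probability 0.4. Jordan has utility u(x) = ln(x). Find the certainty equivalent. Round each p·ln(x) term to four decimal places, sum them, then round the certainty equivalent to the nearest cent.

$52,796.49

E[u] = 0.3·ln(157000) + 0.3·ln(128000) + 0.4·ln(12000) = 3.5892 + 3.5279 + 3.7571 = 10.8742
CE = e^10.8742 ≈ 52796.49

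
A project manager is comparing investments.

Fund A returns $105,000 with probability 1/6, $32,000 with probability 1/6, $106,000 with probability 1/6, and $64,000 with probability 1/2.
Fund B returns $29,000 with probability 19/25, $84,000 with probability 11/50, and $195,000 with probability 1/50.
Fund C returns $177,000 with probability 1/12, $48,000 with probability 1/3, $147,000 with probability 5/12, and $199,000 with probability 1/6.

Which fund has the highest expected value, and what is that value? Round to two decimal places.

Fund A = 1/6 × 105000 + 1/6 × 32000 + 1/6 × 106000 + 1/2 × 64000 = 17500 + 5333.3333 + 17666.6667 + 32000 = 72500
Fund B = 19/25 × 29000 + 11/50 × 84000 + 1/50 × 195000 = 22040 + 18480 + 3900 = 44420
Fund C = 1/12 × 177000 + 1/3 × 48000 + 5/12 × 147000 + 1/6 × 199000 = 14750 + 16000 + 61250 + 33166.6667 = 125166.6667

Fund C ($125,166.67)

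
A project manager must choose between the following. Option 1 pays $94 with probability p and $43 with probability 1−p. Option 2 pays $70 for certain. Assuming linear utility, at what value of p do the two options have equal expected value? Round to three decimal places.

p = 0.529

p·94 + (1−p)·43 = 70
51p + 43 = 70
p = (70 − 43) / 51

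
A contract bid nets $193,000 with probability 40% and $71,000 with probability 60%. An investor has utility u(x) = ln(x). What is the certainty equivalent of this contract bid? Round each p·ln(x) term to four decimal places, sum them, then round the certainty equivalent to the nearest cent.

E[u] = 0.4·ln(193000) + 0.6·ln(71000) = 4.8682 + 6.7023 = 11.5705
CE = e^11.5705 ≈ 105926.42

$105,926.42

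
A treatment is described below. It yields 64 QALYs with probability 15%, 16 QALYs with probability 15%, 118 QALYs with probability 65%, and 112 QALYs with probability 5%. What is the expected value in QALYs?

94.3 QALYs

EV = 0.15 × 64 + 0.15 × 16 + 0.65 × 118 + 0.05 × 112 = 9.6 + 2.4 + 76.7 + 5.6 = 94.3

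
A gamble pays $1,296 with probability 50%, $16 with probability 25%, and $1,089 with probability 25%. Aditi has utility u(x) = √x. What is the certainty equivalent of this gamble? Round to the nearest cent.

E[u] = 0.5·√1296 + 0.25·√16 + 0.25·√1089 = 0.5·36 + 0.25·4 + 0.25·33 = 27.25
CE = (27.25)² = 742.5625

$742.56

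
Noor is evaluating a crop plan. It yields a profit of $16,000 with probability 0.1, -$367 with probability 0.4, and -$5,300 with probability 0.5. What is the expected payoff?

-$1,196.80

EV = 0.1 × 16000 + 0.4 × (-367) + 0.5 × (-5300) = 1600 − 146.8 − 2650 = -1196.8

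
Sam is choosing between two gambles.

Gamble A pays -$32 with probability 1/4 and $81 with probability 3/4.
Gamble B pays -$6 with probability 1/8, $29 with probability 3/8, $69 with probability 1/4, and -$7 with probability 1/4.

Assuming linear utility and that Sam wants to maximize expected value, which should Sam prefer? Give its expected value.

Gamble A = 1/4 × (-32) + 3/4 × 81 = -8 + 60.75 = 52.75
Gamble B = 1/8 × (-6) + 3/8 × 29 + 1/4 × 69 + 1/4 × (-7) = -0.75 + 10.875 + 17.25 − 1.75 = 25.625

Gamble A ($52.75)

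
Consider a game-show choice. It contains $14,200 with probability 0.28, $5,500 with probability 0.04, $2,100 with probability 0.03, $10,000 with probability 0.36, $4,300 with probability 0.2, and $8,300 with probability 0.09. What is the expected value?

EV = 0.28 × 14200 + 0.04 × 5500 + 0.03 × 2100 + 0.36 × 10000 + 0.2 × 4300 + 0.09 × 8300 = 3976 + 220 + 63 + 3600 + 860 + 747 = 9466

$9,466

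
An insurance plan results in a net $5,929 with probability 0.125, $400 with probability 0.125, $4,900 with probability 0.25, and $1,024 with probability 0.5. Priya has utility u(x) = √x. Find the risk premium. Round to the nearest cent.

$446.48

E[u] = 0.125·√5929 + 0.125·√400 + 0.25·√4900 + 0.5·√1024 = 0.125·77 + 0.125·20 + 0.25·70 + 0.5·32 = 45.625
CE = (45.625)² = 2081.640625
Risk premium = EV − CE = 2528.125 − 2081.640625 = 446.484375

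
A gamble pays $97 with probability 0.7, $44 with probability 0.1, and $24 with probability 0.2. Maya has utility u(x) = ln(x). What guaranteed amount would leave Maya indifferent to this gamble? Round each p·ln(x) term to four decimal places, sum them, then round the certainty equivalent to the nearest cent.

$67.78

E[u] = 0.7·ln(97) + 0.1·ln(44) + 0.2·ln(24) = 3.2023 + 0.3784 + 0.6356 = 4.2163
CE = e^4.2163 ≈ 67.78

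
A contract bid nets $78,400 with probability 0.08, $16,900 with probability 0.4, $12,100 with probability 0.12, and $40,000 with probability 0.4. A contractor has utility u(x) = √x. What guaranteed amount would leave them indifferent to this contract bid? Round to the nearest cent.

$28,089.76

E[u] = 0.08·√78400 + 0.4·√16900 + 0.12·√12100 + 0.4·√40000 = 0.08·280 + 0.4·130 + 0.12·110 + 0.4·200 = 167.6
CE = (167.6)² = 28089.76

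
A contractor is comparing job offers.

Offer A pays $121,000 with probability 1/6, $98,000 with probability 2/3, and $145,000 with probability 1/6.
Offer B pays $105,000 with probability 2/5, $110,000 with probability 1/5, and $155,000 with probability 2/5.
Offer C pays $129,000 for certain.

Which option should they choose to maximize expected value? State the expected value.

Offer C ($129,000)

Offer A = 1/6 × 121000 + 2/3 × 98000 + 1/6 × 145000 = 20166.6667 + 65333.3333 + 24166.6667 = 109666.6667
Offer B = 2/5 × 105000 + 1/5 × 110000 + 2/5 × 155000 = 42000 + 22000 + 62000 = 126000
Offer C: 129000 (certain)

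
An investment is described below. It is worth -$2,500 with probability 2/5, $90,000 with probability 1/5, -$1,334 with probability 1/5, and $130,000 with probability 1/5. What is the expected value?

EV = 2/5 × (-2500) + 1/5 × 90000 + 1/5 × (-1334) + 1/5 × 130000 = -1000 + 18000 − 266.8 + 26000 = 42733.2

$42,733.20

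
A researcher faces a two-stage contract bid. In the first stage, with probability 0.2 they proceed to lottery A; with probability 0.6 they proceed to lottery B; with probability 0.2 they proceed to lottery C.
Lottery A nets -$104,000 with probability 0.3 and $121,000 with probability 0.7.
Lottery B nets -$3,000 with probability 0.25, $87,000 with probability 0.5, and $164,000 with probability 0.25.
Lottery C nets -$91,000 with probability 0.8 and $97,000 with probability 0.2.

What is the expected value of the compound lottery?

EV(A) = 0.3 × (-104000) + 0.7 × 121000 = -31200 + 84700 = 53500
EV(B) = 0.25 × (-3000) + 0.5 × 87000 + 0.25 × 164000 = -750 + 43500 + 41000 = 83750
EV(C) = 0.8 × (-91000) + 0.2 × 97000 = -72800 + 19400 = -53400
Overall = 0.2 × 53500 + 0.6 × 83750 + 0.2 × (-53400) = 10700 + 50250 − 10680 = 50270

$50,270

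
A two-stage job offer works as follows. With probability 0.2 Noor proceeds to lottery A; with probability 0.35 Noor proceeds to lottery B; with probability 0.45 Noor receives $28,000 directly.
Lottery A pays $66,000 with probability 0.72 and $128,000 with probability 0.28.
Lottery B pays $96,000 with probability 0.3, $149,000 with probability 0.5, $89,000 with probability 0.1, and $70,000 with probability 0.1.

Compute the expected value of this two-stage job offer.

EV(A) = 0.72 × 66000 + 0.28 × 128000 = 47520 + 35840 = 83360
EV(B) = 0.3 × 96000 + 0.5 × 149000 + 0.1 × 89000 + 0.1 × 70000 = 28800 + 74500 + 8900 + 7000 = 119200
Branch C: 28000 (certain)
Overall = 0.2 × 83360 + 0.35 × 119200 + 0.45 × 28000 = 16672 + 41720 + 12600 = 70992

$70,992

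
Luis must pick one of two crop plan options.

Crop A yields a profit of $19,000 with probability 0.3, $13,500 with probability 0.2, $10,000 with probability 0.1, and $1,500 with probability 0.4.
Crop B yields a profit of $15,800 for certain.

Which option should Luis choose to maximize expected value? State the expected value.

Crop A = 0.3 × 19000 + 0.2 × 13500 + 0.1 × 10000 + 0.4 × 1500 = 5700 + 2700 + 1000 + 600 = 10000
Crop B: 15800 (certain)

Crop B ($15,800)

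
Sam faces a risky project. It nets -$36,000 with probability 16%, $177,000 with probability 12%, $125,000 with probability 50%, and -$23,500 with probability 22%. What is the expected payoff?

$72,810

EV = 0.16 × (-36000) + 0.12 × 177000 + 0.5 × 125000 + 0.22 × (-23500) = -5760 + 21240 + 62500 − 5170 = 72810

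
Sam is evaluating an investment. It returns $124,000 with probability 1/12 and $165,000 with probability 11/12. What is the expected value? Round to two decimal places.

$161,583.33

EV = 1/12 × 124000 + 11/12 × 165000 = 10333.3333 + 151250 = 161583.3333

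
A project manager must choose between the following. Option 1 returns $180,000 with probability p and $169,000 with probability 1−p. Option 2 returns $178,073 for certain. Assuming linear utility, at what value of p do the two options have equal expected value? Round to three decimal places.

p·180000 + (1−p)·169000 = 178073
11000p + 169000 = 178073
p = (178073 − 169000) / 11000

p = 0.825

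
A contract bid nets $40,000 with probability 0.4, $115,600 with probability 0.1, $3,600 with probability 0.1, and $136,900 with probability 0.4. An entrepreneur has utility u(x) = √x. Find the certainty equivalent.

E[u] = 0.4·√40000 + 0.1·√115600 + 0.1·√3600 + 0.4·√136900 = 0.4·200 + 0.1·340 + 0.1·60 + 0.4·370 = 268
CE = (268)² = 71824

$71,824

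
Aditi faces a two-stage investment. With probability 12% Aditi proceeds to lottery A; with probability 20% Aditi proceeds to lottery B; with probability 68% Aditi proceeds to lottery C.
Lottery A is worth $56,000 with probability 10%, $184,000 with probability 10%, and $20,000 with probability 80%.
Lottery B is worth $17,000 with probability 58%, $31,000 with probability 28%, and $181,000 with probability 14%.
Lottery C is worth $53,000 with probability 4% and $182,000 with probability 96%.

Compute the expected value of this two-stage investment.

EV(A) = 0.1 × 56000 + 0.1 × 184000 + 0.8 × 20000 = 5600 + 18400 + 16000 = 40000
EV(B) = 0.58 × 17000 + 0.28 × 31000 + 0.14 × 181000 = 9860 + 8680 + 25340 = 43880
EV(C) = 0.04 × 53000 + 0.96 × 182000 = 2120 + 174720 = 176840
Overall = 0.12 × 40000 + 0.2 × 43880 + 0.68 × 176840 = 4800 + 8776 + 120251.2 = 133827.2

$133,827.20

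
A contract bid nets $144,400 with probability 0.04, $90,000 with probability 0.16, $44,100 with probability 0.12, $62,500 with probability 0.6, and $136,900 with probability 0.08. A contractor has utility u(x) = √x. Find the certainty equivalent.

$71,824

E[u] = 0.04·√144400 + 0.16·√90000 + 0.12·√44100 + 0.6·√62500 + 0.08·√136900 = 0.04·380 + 0.16·300 + 0.12·210 + 0.6·250 + 0.08·370 = 268
CE = (268)² = 71824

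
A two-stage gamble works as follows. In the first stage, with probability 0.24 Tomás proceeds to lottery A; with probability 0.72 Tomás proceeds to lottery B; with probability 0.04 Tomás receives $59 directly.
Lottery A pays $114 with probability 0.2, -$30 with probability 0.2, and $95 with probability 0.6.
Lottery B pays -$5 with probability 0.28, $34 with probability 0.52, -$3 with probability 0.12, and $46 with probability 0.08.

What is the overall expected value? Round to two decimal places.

$34.18

EV(A) = 0.2 × 114 + 0.2 × (-30) + 0.6 × 95 = 22.8 − 6 + 57 = 73.8
EV(B) = 0.28 × (-5) + 0.52 × 34 + 0.12 × (-3) + 0.08 × 46 = -1.4 + 17.68 − 0.36 + 3.68 = 19.6
Branch C: 59 (certain)
Overall = 0.24 × 73.8 + 0.72 × 19.6 + 0.04 × 59 = 17.712 + 14.112 + 2.36 = 34.184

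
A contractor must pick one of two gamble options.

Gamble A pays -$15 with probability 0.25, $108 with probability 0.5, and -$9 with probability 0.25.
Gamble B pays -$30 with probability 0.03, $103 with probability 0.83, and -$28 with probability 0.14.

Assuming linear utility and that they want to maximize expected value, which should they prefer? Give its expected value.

Gamble B ($80.67)

Gamble A = 0.25 × (-15) + 0.5 × 108 + 0.25 × (-9) = -3.75 + 54 − 2.25 = 48
Gamble B = 0.03 × (-30) + 0.83 × 103 + 0.14 × (-28) = -0.9 + 85.49 − 3.92 = 80.67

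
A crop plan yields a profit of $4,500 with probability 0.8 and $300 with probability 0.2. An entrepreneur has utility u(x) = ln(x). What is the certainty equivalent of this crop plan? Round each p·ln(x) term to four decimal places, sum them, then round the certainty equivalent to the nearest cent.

$2,618.35

E[u] = 0.8·ln(4500) + 0.2·ln(300) = 6.7295 + 1.1408 = 7.8703
CE = e^7.8703 ≈ 2618.35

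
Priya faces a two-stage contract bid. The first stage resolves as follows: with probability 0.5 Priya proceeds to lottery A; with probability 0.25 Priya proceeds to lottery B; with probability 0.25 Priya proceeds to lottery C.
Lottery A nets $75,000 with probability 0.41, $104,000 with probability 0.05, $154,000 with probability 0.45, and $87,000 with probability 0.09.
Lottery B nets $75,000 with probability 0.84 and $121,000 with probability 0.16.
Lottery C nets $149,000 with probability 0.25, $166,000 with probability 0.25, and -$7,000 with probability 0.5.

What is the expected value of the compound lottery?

EV(A) = 0.41 × 75000 + 0.05 × 104000 + 0.45 × 154000 + 0.09 × 87000 = 30750 + 5200 + 69300 + 7830 = 113080
EV(B) = 0.84 × 75000 + 0.16 × 121000 = 63000 + 19360 = 82360
EV(C) = 0.25 × 149000 + 0.25 × 166000 + 0.5 × (-7000) = 37250 + 41500 − 3500 = 75250
Overall = 0.5 × 113080 + 0.25 × 82360 + 0.25 × 75250 = 56540 + 20590 + 18812.5 = 95942.5

$95,942.50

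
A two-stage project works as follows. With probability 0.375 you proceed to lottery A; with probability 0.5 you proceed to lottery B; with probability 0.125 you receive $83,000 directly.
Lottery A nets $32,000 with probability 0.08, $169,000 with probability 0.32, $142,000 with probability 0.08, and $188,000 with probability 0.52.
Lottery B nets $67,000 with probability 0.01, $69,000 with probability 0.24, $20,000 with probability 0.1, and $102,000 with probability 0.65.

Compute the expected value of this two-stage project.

EV(A) = 0.08 × 32000 + 0.32 × 169000 + 0.08 × 142000 + 0.52 × 188000 = 2560 + 54080 + 11360 + 97760 = 165760
EV(B) = 0.01 × 67000 + 0.24 × 69000 + 0.1 × 20000 + 0.65 × 102000 = 670 + 16560 + 2000 + 66300 = 85530
Branch C: 83000 (certain)
Overall = 0.375 × 165760 + 0.5 × 85530 + 0.125 × 83000 = 62160 + 42765 + 10375 = 115300

$115,300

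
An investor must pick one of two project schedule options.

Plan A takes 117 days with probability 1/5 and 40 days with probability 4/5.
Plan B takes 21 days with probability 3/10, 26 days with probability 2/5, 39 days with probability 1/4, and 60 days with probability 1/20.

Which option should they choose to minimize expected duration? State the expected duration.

Plan B (29.45 days)

Plan A = 1/5 × 117 + 4/5 × 40 = 23.4 + 32 = 55.4
Plan B = 3/10 × 21 + 2/5 × 26 + 1/4 × 39 + 1/20 × 60 = 6.3 + 10.4 + 9.75 + 3 = 29.45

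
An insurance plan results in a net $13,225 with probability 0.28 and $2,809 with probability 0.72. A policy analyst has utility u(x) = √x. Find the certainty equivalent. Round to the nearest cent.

$4,950.53

E[u] = 0.28·√13225 + 0.72·√2809 = 0.28·115 + 0.72·53 = 70.36
CE = (70.36)² = 4950.5296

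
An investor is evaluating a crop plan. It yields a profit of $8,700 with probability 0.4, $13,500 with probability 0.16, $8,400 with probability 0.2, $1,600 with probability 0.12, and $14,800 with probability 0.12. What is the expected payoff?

EV = 0.4 × 8700 + 0.16 × 13500 + 0.2 × 8400 + 0.12 × 1600 + 0.12 × 14800 = 3480 + 2160 + 1680 + 192 + 1776 = 9288

$9,288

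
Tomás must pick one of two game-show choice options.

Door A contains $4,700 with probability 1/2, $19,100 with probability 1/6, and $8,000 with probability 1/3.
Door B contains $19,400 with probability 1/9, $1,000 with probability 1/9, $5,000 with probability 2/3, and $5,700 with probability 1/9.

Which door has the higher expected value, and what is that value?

Door A ($8,200)

Door A = 1/2 × 4700 + 1/6 × 19100 + 1/3 × 8000 = 2350 + 3183.3333 + 2666.6667 = 8200
Door B = 1/9 × 19400 + 1/9 × 1000 + 2/3 × 5000 + 1/9 × 5700 = 2155.5556 + 111.1111 + 3333.3333 + 633.3333 = 6233.3333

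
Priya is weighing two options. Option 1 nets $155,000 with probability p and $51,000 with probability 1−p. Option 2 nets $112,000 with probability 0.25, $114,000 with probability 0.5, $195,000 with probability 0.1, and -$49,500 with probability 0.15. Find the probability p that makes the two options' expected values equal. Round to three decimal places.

p = 0.443

EV(Option 2) = 0.25 × 112000 + 0.5 × 114000 + 0.1 × 195000 + 0.15 × (-49500) = 28000 + 57000 + 19500 − 7425 = 97075
p·155000 + (1−p)·51000 = 97075
104000p + 51000 = 97075
p = (97075 − 51000) / 104000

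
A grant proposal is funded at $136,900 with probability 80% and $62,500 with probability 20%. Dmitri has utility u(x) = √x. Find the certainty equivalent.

E[u] = 0.8·√136900 + 0.2·√62500 = 0.8·370 + 0.2·250 = 346
CE = (346)² = 119716

$119,716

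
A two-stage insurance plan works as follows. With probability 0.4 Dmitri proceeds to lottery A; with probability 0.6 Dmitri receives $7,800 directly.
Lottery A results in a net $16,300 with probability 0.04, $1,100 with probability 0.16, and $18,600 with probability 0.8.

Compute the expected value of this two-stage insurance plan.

EV(A) = 0.04 × 16300 + 0.16 × 1100 + 0.8 × 18600 = 652 + 176 + 14880 = 15708
Branch B: 7800 (certain)
Overall = 0.4 × 15708 + 0.6 × 7800 = 6283.2 + 4680 = 10963.2

$10,963.20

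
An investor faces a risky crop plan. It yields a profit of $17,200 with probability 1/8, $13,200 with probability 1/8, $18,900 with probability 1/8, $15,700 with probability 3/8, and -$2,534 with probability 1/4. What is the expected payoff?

EV = 1/8 × 17200 + 1/8 × 13200 + 1/8 × 18900 + 3/8 × 15700 + 1/4 × (-2534) = 2150 + 1650 + 2362.5 + 5887.5 − 633.5 = 11416.5

$11,416.50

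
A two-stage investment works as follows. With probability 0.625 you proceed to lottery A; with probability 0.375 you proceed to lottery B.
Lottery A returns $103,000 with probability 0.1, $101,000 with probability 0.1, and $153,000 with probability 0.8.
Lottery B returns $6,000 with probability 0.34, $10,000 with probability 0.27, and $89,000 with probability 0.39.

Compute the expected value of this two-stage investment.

EV(A) = 0.1 × 103000 + 0.1 × 101000 + 0.8 × 153000 = 10300 + 10100 + 122400 = 142800
EV(B) = 0.34 × 6000 + 0.27 × 10000 + 0.39 × 89000 = 2040 + 2700 + 34710 = 39450
Overall = 0.625 × 142800 + 0.375 × 39450 = 89250 + 14793.75 = 104043.75

$104,043.75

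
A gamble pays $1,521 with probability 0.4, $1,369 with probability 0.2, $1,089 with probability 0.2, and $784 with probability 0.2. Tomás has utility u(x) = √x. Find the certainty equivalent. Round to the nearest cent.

$1,239.04

E[u] = 0.4·√1521 + 0.2·√1369 + 0.2·√1089 + 0.2·√784 = 0.4·39 + 0.2·37 + 0.2·33 + 0.2·28 = 35.2
CE = (35.2)² = 1239.04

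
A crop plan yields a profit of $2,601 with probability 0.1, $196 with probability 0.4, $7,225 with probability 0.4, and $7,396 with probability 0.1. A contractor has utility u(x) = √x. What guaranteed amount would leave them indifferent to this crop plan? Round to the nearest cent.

E[u] = 0.1·√2601 + 0.4·√196 + 0.4·√7225 + 0.1·√7396 = 0.1·51 + 0.4·14 + 0.4·85 + 0.1·86 = 53.3
CE = (53.3)² = 2840.89

$2,840.89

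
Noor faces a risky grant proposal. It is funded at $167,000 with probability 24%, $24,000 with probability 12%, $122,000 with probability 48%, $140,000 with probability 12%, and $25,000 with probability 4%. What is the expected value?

EV = 0.24 × 167000 + 0.12 × 24000 + 0.48 × 122000 + 0.12 × 140000 + 0.04 × 25000 = 40080 + 2880 + 58560 + 16800 + 1000 = 119320

$119,320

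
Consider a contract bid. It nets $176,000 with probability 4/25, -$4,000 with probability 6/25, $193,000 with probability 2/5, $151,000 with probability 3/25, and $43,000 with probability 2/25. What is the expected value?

EV = 4/25 × 176000 + 6/25 × (-4000) + 2/5 × 193000 + 3/25 × 151000 + 2/25 × 43000 = 28160 − 960 + 77200 + 18120 + 3440 = 125960

$125,960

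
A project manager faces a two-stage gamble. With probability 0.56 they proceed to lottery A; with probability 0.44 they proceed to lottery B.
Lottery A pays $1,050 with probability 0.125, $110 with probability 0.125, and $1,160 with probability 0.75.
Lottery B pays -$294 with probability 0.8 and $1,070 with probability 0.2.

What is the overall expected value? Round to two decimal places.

$559.07

EV(A) = 0.125 × 1050 + 0.125 × 110 + 0.75 × 1160 = 131.25 + 13.75 + 870 = 1015
EV(B) = 0.8 × (-294) + 0.2 × 1070 = -235.2 + 214 = -21.2
Overall = 0.56 × 1015 + 0.44 × (-21.2) = 568.4 − 9.328 = 559.072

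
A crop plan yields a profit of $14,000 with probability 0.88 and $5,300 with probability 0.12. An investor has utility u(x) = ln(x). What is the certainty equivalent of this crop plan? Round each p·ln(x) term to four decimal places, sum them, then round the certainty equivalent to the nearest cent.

$12,460.26

E[u] = 0.88·ln(14000) + 0.12·ln(5300) = 8.4012 + 1.0291 = 9.4303
CE = e^9.4303 ≈ 12460.26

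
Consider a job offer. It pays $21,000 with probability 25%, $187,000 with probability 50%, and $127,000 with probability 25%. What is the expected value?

$130,500

EV = 0.25 × 21000 + 0.5 × 187000 + 0.25 × 127000 = 5250 + 93500 + 31750 = 130500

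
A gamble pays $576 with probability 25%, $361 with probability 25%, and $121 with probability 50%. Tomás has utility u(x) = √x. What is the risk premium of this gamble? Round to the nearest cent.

$30.69

E[u] = 0.25·√576 + 0.25·√361 + 0.5·√121 = 0.25·24 + 0.25·19 + 0.5·11 = 16.25
CE = (16.25)² = 264.0625
Risk premium = EV − CE = 294.75 − 264.0625 = 30.6875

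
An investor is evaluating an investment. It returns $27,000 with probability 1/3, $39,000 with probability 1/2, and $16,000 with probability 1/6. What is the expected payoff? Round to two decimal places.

EV = 1/3 × 27000 + 1/2 × 39000 + 1/6 × 16000 = 9000 + 19500 + 2666.6667 = 31166.6667

$31,166.67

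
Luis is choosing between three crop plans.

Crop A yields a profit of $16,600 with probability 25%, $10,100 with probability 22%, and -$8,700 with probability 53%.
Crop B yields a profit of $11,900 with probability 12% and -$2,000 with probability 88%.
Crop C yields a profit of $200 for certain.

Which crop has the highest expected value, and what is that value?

Crop A ($1,761)

Crop A = 0.25 × 16600 + 0.22 × 10100 + 0.53 × (-8700) = 4150 + 2222 − 4611 = 1761
Crop B = 0.12 × 11900 + 0.88 × (-2000) = 1428 − 1760 = -332
Crop C: 200 (certain)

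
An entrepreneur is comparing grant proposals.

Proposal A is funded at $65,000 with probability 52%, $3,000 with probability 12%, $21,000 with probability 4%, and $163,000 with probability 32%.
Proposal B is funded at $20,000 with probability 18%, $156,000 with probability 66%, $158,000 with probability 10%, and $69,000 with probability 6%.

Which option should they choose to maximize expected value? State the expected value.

Proposal A = 0.52 × 65000 + 0.12 × 3000 + 0.04 × 21000 + 0.32 × 163000 = 33800 + 360 + 840 + 52160 = 87160
Proposal B = 0.18 × 20000 + 0.66 × 156000 + 0.1 × 158000 + 0.06 × 69000 = 3600 + 102960 + 15800 + 4140 = 126500

Proposal B ($126,500)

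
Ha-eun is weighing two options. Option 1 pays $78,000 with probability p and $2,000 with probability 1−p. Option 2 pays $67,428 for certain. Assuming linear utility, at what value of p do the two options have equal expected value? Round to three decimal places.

p·78000 + (1−p)·2000 = 67428
76000p + 2000 = 67428
p = (67428 − 2000) / 76000

p = 0.861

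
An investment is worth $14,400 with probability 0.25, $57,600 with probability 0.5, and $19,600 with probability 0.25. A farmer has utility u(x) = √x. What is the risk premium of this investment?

E[u] = 0.25·√14400 + 0.5·√57600 + 0.25·√19600 = 0.25·120 + 0.5·240 + 0.25·140 = 185
CE = (185)² = 34225
Risk premium = EV − CE = 37300 − 34225 = 3075

$3,075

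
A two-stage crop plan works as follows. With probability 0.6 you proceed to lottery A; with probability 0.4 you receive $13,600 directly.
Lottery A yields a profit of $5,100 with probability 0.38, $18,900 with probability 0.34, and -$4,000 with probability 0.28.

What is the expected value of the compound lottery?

EV(A) = 0.38 × 5100 + 0.34 × 18900 + 0.28 × (-4000) = 1938 + 6426 − 1120 = 7244
Branch B: 13600 (certain)
Overall = 0.6 × 7244 + 0.4 × 13600 = 4346.4 + 5440 = 9786.4

$9,786.40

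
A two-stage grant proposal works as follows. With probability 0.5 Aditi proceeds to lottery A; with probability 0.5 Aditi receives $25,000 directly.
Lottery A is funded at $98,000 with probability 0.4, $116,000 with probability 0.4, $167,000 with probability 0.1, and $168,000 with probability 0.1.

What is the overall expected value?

EV(A) = 0.4 × 98000 + 0.4 × 116000 + 0.1 × 167000 + 0.1 × 168000 = 39200 + 46400 + 16700 + 16800 = 119100
Branch B: 25000 (certain)
Overall = 0.5 × 119100 + 0.5 × 25000 = 59550 + 12500 = 72050

$72,050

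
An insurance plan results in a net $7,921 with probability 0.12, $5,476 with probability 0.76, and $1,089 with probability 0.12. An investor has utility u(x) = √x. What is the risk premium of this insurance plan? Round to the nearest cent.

E[u] = 0.12·√7921 + 0.76·√5476 + 0.12·√1089 = 0.12·89 + 0.76·74 + 0.12·33 = 70.88
CE = (70.88)² = 5023.9744
Risk premium = EV − CE = 5242.96 − 5023.9744 = 218.9856

$218.99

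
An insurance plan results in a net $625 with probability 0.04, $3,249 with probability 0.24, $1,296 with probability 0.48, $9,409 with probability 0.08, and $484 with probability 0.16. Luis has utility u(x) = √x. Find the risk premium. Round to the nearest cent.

E[u] = 0.04·√625 + 0.24·√3249 + 0.48·√1296 + 0.08·√9409 + 0.16·√484 = 0.04·25 + 0.24·57 + 0.48·36 + 0.08·97 + 0.16·22 = 43.24
CE = (43.24)² = 1869.6976
Risk premium = EV − CE = 2257 − 1869.6976 = 387.3024

$387.30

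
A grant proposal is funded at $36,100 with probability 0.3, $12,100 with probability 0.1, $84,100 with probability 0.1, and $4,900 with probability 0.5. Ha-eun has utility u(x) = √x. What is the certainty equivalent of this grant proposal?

$17,424

E[u] = 0.3·√36100 + 0.1·√12100 + 0.1·√84100 + 0.5·√4900 = 0.3·190 + 0.1·110 + 0.1·290 + 0.5·70 = 132
CE = (132)² = 17424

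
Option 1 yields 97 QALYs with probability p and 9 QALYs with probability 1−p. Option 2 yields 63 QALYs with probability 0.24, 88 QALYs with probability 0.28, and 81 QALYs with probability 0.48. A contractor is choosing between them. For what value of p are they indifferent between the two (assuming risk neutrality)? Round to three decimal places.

p = 0.791

EV(Option 2) = 0.24 × 63 + 0.28 × 88 + 0.48 × 81 = 15.12 + 24.64 + 38.88 = 78.64
p·97 + (1−p)·9 = 78.64
88p + 9 = 78.64
p = (78.64 − 9) / 88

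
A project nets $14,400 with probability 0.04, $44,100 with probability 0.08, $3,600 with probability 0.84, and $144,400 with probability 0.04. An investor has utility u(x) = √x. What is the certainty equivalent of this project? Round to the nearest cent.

$7,603.84

E[u] = 0.04·√14400 + 0.08·√44100 + 0.84·√3600 + 0.04·√144400 = 0.04·120 + 0.08·210 + 0.84·60 + 0.04·380 = 87.2
CE = (87.2)² = 7603.84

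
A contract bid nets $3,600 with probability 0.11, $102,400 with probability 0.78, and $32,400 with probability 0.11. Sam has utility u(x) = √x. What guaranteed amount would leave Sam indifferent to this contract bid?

$76,176

E[u] = 0.11·√3600 + 0.78·√102400 + 0.11·√32400 = 0.11·60 + 0.78·320 + 0.11·180 = 276
CE = (276)² = 76176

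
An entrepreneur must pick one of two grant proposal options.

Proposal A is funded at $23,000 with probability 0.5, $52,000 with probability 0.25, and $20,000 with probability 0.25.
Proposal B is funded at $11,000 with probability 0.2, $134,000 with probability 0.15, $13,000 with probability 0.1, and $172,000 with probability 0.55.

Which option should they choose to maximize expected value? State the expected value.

Proposal B ($118,200)

Proposal A = 0.5 × 23000 + 0.25 × 52000 + 0.25 × 20000 = 11500 + 13000 + 5000 = 29500
Proposal B = 0.2 × 11000 + 0.15 × 134000 + 0.1 × 13000 + 0.55 × 172000 = 2200 + 20100 + 1300 + 94600 = 118200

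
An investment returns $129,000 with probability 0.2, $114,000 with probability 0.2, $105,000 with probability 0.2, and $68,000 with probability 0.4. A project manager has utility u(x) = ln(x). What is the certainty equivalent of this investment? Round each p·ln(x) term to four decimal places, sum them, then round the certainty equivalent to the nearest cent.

$93,479.74

E[u] = 0.2·ln(129000) + 0.2·ln(114000) + 0.2·ln(105000) + 0.4·ln(68000) = 2.3535 + 2.3288 + 2.3123 + 4.4509 = 11.4455
CE = e^11.4455 ≈ 93479.74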